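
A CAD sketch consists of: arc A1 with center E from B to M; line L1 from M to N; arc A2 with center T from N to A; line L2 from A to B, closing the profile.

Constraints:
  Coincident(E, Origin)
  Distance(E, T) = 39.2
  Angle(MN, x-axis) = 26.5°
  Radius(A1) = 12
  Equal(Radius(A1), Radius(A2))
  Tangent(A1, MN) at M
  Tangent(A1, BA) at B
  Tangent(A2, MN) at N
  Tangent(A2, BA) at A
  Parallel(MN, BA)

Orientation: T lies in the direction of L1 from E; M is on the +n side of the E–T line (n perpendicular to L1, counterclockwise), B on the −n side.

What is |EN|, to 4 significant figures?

41.00

Tangency of A1 to both parallel lines with radius 12.0 puts M and B at E ± 12.0·n: M = (-5.354, 10.74), B = (5.354, -10.74). Equal radii place N and A the same way about T: N = T + 12.0·n = (29.73, 28.23), A = T − 12.0·n = (40.44, 6.752). Then |EN| = |N − E| = 41.00.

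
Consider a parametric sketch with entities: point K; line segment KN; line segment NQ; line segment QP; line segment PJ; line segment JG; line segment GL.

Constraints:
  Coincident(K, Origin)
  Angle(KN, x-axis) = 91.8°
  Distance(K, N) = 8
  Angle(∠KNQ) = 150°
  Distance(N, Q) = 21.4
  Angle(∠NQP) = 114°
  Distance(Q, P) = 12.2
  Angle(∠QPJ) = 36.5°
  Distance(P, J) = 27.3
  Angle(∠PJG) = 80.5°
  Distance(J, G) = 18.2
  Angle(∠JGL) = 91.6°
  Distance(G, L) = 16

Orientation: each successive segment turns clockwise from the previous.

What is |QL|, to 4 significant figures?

8.602

K is at the origin; KN runs at 91.8° with length 8.0, so N = (-0.2513, 7.996). ∠KNQ = 150.0° gives NQ at 61.80° from the x-axis; with |NQ| = 21.4, Q = (9.861, 26.86). ∠NQP = 114.0° gives QP at -4.200° from the x-axis; with |QP| = 12.2, P = (22.03, 25.96). ∠QPJ = 36.5° gives PJ at -147.7° from the x-axis; with |PJ| = 27.3, J = (-1.047, 11.37). ∠PJG = 80.5° gives JG at 112.8° from the x-axis; with |JG| = 18.2, G = (-8.100, 28.15). ∠JGL = 91.6° gives GL at 24.40° from the x-axis; with |GL| = 16.0, L = (6.471, 34.76). Then |QL| = |L − Q| = 8.602.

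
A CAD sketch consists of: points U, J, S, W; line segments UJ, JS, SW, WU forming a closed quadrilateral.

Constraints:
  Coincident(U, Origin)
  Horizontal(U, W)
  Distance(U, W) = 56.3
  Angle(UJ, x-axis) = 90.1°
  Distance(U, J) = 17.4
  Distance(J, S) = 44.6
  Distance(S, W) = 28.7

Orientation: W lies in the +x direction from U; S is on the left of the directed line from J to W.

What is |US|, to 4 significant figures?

50.82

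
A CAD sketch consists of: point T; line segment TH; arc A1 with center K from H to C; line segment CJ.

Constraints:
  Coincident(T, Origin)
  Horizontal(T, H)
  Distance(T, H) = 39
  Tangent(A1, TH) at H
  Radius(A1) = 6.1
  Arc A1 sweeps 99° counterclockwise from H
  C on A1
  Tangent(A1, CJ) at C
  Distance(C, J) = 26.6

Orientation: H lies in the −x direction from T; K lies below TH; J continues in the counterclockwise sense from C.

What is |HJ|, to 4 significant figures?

33.38

T is at the origin; TH is horizontal with |TH| = 39.0 and H on the −x side, so H = (-39.00, 0.000). Tangency of A1 to TH means the radius KH is perpendicular to TH, so K = H + (0, -6.1) = (-39.00, -6.100). On A1, H sits at bearing 90° from K; a 99° counterclockwise sweep puts C at bearing 189°, so C = K + 6.1·(cos 189°, sin 189°) = (-45.02, -7.054). Tangency of A1 to CJ means the radius KC is perpendicular to CJ, so CJ runs along (−sin 189°, cos 189°); with |CJ| = 26.6, J = (-40.86, -33.33). Then |HJ| = |J − H| = 33.38.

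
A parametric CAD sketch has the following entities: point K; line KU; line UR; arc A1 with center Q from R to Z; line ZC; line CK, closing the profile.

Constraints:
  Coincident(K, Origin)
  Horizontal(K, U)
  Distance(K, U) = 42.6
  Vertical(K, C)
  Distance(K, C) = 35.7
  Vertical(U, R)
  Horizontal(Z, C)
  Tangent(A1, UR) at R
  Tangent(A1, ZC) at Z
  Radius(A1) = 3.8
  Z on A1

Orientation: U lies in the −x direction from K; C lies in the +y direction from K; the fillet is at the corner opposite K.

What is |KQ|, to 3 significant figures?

50.2

K is at the origin; K and U share the same y with |KU| = 42.6 and U on the −x side, so U = (-42.6, 0.00). KC is vertical with |KC| = 35.7 and C on the +y side, so C = (0.00, 35.7). The virtual corner opposite K is at (-42.6, 35.7). A1 meets UR tangentially, so QR is at right angles to UR and the tangent condition forces QZ to be normal to ZC, with radius 3.8, so the center Q sits 3.8 in from both sides at Q = (-38.8, 31.9). Then |KQ| = |Q − K| = 50.2.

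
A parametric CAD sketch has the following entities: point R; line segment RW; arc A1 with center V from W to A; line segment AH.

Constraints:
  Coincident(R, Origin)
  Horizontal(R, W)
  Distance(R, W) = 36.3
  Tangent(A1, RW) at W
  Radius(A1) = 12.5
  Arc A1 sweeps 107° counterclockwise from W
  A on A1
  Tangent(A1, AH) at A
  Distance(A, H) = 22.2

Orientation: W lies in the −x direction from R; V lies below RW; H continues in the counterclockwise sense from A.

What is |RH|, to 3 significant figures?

56.1

On A1, W sits at bearing 90° from V; a 107° counterclockwise sweep puts A at bearing 197°, so A = V + 12.5·(cos 197°, sin 197°) = (-48.3, -16.2). A1 meets AH tangentially, so VA is at right angles to AH, so AH runs along (−sin 197°, cos 197°); with |AH| = 22.2, H = (-41.8, -37.4). Then |RH| = |H − R| = 56.1.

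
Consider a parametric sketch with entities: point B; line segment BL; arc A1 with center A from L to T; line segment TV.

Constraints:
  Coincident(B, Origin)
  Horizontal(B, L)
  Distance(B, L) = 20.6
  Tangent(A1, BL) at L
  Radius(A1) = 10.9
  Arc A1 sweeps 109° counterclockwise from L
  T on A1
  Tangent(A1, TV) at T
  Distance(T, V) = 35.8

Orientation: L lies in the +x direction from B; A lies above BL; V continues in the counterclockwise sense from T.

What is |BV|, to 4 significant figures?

51.99

On A1, L sits at bearing -90° from A; a 109° counterclockwise sweep puts T at bearing 19°, so T = A + 10.9·(cos 19°, sin 19°) = (30.91, 14.45). The tangent condition forces AT to be normal to TV, so TV runs along (−sin 19°, cos 19°); with |TV| = 35.8, V = (19.25, 48.30). Then |BV| = |V − B| = 51.99.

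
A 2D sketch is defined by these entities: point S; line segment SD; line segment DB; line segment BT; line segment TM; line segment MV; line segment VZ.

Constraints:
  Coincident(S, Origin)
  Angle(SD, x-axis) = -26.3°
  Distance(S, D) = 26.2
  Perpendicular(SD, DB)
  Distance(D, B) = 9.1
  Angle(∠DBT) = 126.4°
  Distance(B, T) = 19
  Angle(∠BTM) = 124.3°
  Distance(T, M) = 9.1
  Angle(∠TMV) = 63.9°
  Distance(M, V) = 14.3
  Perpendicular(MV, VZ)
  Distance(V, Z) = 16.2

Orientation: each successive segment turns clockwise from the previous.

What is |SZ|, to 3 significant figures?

30.4

S is at the origin; SD runs at -26.3° with length 26.2, so D = (23.5, -11.6). The perpendicularity gives DB at right angles to SD, so DB runs at -116°; with |DB| = 9.1, B = (19.5, -19.8). ∠DBT = 126.4° gives BT at -170° from the x-axis; with |BT| = 19.0, T = (0.750, -23.1). ∠BTM = 124.3° gives TM at 134° from the x-axis; with |TM| = 9.1, M = (-5.62, -16.6). ∠TMV = 63.9° gives MV at 18.3° from the x-axis; with |MV| = 14.3, V = (7.96, -12.1). The perpendicularity gives VZ at right angles to MV, so VZ runs at -71.7°; with |VZ| = 16.2, Z = (13.0, -27.5). Then |SZ| = |Z − S| = 30.4.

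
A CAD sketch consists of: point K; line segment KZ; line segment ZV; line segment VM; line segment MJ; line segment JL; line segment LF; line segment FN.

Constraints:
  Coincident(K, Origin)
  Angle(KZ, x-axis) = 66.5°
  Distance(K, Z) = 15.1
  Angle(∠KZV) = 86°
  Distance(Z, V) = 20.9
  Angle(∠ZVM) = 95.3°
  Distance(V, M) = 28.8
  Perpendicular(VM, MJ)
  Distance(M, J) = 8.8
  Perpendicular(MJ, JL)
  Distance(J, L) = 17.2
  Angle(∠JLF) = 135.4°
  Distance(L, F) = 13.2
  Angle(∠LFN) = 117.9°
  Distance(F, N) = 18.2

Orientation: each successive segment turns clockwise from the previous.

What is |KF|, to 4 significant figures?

24.24

K is at the origin; KZ runs at 66.5° with length 15.1, so Z = (6.021, 13.85). ∠KZV = 86.0° gives ZV at -27.50° from the x-axis; with |ZV| = 20.9, V = (24.56, 4.197). ∠ZVM = 95.3° gives VM at -112.2° from the x-axis; with |VM| = 28.8, M = (13.68, -22.47). VM is perpendicular to MJ, so MJ runs at 157.8°; with |MJ| = 8.8, J = (5.530, -19.14). MJ is perpendicular to JL, so JL runs at 67.80°; with |JL| = 17.2, L = (12.03, -3.218). ∠JLF = 135.4° gives LF at 23.20° from the x-axis; with |LF| = 13.2, F = (24.16, 1.982). Then |KF| = |F − K| = 24.24.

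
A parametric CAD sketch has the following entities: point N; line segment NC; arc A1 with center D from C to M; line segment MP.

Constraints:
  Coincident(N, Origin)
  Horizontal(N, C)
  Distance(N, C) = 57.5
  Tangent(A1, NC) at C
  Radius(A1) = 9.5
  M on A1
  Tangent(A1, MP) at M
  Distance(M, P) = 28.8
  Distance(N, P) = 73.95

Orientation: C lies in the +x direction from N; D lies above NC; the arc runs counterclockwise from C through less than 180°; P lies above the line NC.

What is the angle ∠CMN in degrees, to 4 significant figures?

40.03°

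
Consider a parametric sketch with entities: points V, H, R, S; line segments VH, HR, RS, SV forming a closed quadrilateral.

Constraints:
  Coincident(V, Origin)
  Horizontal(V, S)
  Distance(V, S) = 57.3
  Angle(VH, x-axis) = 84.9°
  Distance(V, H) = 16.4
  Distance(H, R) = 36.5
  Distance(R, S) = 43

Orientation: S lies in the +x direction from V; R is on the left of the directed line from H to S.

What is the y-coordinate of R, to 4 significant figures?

35.25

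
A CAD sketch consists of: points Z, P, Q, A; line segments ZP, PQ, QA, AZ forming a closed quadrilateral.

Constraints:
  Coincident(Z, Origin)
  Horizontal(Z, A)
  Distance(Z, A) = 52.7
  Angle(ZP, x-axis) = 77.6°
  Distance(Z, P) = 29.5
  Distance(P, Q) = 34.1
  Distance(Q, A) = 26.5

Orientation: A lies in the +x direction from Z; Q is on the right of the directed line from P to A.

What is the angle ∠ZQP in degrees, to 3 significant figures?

56.8°

Checks: |PQ| = 34.10 ✓; |QA| = 26.50 ✓.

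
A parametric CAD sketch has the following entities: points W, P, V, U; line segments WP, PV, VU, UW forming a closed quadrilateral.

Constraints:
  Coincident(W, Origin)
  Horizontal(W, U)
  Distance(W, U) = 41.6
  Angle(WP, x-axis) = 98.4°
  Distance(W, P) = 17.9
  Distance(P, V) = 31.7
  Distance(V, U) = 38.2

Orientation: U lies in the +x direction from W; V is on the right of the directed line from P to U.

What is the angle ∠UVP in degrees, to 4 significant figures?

85.37°

W is at the origin; W and U share the same y with |WU| = 41.6 and U in +x, so U = (41.6, 0). WP runs at 98.4° with |WP| = 17.9, so P = (-2.615, 17.71). V is determined by |PV| = 31.7 and |VU| = 38.2 together: it lies at the intersection of circle(P, 31.7) and circle(U, 38.2). With |PU| = 47.63, the foot of the radical line on PU is 19.04 from P and the perpendicular offset is √(31.7² − 19.04²) = 25.34. Taking the right-of-PU solution: V = (5.643, -12.90).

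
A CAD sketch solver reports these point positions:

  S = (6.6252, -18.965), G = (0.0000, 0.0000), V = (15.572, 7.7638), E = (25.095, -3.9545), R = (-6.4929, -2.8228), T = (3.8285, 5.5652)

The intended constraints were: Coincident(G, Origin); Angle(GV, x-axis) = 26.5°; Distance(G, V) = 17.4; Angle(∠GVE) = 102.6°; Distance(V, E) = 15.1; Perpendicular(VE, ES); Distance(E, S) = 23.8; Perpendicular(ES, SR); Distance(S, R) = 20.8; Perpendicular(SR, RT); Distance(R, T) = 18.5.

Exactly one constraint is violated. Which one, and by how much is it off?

Distance(R, T) = 18.5 — off by 5.20.

G = (0.00, 0.00) ✓; GV at 26.50° ✓; |GV| = 17.40 ✓; ∠GVE = 102.6° ✓; |VE| = 15.10 ✓; ∠(VE, ES) = 90.00° ✓; |ES| = 23.80 ✓; ∠(ES, SR) = 90.00° ✓; |SR| = 20.80 ✓; ∠(SR, RT) = 90.00° ✓; |RT| = 13.30 ✗.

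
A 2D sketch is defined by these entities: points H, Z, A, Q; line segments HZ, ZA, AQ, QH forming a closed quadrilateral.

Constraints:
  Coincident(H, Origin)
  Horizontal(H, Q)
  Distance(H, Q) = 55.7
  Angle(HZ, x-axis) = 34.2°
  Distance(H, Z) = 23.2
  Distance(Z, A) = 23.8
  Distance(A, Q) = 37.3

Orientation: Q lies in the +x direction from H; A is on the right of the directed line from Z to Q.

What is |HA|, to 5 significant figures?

22.688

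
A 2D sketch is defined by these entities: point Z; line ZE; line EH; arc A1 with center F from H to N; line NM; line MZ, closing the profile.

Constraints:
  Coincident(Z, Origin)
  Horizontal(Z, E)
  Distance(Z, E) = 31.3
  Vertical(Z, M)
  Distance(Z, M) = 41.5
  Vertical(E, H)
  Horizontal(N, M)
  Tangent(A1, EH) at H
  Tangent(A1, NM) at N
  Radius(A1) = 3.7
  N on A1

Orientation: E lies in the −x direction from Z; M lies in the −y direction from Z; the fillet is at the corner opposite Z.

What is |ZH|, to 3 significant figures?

49.1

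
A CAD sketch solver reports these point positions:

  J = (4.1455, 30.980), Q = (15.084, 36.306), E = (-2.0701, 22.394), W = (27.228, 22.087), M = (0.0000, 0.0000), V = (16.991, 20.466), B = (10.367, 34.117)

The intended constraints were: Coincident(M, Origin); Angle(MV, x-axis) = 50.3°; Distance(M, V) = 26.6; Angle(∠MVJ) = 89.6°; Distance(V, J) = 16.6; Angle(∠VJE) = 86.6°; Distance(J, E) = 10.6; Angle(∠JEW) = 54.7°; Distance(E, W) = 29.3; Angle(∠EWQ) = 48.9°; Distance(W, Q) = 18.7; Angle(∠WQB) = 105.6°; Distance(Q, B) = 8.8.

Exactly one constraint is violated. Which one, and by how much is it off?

Distance(Q, B) = 8.8 — off by 3.60.

M = (0.00, 0.00) ✓; MV at 50.30° ✓; |MV| = 26.60 ✓; ∠MVJ = 89.60° ✓; |VJ| = 16.60 ✓; ∠VJE = 86.60° ✓; |JE| = 10.60 ✓; ∠JEW = 54.70° ✓; |EW| = 29.30 ✓; ∠EWQ = 48.90° ✓; |WQ| = 18.70 ✓; ∠WQB = 105.6° ✓; |QB| = 5.200 ✗.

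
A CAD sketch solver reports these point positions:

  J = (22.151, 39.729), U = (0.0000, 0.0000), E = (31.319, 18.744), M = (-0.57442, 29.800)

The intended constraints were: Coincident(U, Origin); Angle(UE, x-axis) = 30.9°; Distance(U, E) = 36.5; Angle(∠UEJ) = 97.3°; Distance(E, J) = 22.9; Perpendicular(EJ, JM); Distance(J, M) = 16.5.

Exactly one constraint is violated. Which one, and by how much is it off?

Distance(J, M) = 16.5 — off by 8.30.

U = (0.00, 0.00) ✓; UE at 30.90° ✓; |UE| = 36.50 ✓; ∠UEJ = 97.30° ✓; |EJ| = 22.90 ✓; ∠(EJ, JM) = 90.00° ✓; |JM| = 24.80 ✗.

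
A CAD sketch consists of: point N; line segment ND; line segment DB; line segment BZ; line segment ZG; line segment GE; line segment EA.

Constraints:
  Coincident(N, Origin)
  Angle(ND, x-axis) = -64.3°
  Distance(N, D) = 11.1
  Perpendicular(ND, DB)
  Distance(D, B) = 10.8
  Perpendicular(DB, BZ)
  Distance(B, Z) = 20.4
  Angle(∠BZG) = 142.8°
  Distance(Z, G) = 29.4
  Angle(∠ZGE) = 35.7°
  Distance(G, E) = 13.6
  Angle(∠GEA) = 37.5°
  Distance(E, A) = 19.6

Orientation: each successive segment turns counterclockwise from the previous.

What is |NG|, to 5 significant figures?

33.453

DB ⟂ BZ, so BZ runs at 115.70°; with |BZ| = 20.4, Z = (5.6986, 13.064). ∠BZG = 142.8° gives ZG at 152.90° from the x-axis; with |ZG| = 29.4, G = (-20.474, 26.457). Then |NG| = |G − N| = 33.453.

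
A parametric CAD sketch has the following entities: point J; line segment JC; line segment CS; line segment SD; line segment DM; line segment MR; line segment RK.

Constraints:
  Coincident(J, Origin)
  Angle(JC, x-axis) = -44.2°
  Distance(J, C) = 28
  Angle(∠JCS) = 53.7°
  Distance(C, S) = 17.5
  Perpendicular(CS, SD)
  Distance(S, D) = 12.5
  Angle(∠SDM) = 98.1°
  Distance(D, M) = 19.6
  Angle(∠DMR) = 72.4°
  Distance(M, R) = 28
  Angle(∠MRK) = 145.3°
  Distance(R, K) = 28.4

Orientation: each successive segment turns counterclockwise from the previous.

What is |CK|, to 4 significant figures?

39.71

J is at the origin; JC runs at -44.2° with length 28.0, so C = (20.07, -19.52). ∠JCS = 53.7° gives CS at 82.10° from the x-axis; with |CS| = 17.5, S = (22.48, -2.187). The perpendicularity gives SD at right angles to CS, so SD runs at 172.1°; with |SD| = 12.5, D = (10.10, -0.4687). ∠SDM = 98.1° gives DM at -106.0° from the x-axis; with |DM| = 19.6, M = (4.695, -19.31). ∠DMR = 72.4° gives MR at 1.600° from the x-axis; with |MR| = 28.0, R = (32.68, -18.53). ∠MRK = 145.3° gives RK at 36.30° from the x-axis; with |RK| = 28.4, K = (55.57, -1.714). Then |CK| = |K − C| = 39.71.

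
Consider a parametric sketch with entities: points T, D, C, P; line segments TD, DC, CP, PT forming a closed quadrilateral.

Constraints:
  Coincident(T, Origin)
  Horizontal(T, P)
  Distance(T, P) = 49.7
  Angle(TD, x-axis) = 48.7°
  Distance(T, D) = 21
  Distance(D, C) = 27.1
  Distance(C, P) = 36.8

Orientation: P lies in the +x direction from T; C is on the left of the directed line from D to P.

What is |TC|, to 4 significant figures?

47.99

T is at the origin; TP is horizontal with |TP| = 49.7 and P in +x, so P = (49.7, 0). TD runs at 48.7° with |TD| = 21.0, so D = (13.86, 15.78). C is determined by |DC| = 27.1 and |CP| = 36.8 together: it lies at the intersection of circle(D, 27.1) and circle(P, 36.8). With |DP| = 39.16, the foot of the radical line on DP is 11.67 from D and the perpendicular offset is √(27.1² − 11.67²) = 24.46. Taking the left-of-DP solution: C = (34.39, 33.46).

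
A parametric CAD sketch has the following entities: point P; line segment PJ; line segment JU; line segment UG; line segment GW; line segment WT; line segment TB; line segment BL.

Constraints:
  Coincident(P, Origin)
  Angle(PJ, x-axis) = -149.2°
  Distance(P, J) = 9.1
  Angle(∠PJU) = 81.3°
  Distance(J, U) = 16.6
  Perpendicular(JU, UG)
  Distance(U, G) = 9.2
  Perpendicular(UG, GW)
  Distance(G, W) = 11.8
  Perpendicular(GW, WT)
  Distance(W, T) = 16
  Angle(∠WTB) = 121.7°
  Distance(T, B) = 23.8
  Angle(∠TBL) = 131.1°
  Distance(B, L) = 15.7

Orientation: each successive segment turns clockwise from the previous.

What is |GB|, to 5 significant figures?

29.732

P is at the origin; PJ runs at -149.2° with length 9.1, so J = (-7.8165, -4.6596). ∠PJU = 81.3° gives JU at 112.10° from the x-axis; with |JU| = 16.6, U = (-14.062, 10.721). The perpendicularity gives UG at right angles to JU, so UG runs at 22.100°; with |UG| = 9.2, G = (-5.5378, 14.182). UG is perpendicular to GW, so GW runs at -67.900°; with |GW| = 11.8, W = (-1.0983, 3.2490). The perpendicularity gives WT at right angles to GW, so WT runs at -157.90°; with |WT| = 16.0, T = (-15.923, -2.7706). ∠WTB = 121.7° gives TB at 143.80° from the x-axis; with |TB| = 23.8, B = (-35.128, 11.286). Then |GB| = |B − G| = 29.732.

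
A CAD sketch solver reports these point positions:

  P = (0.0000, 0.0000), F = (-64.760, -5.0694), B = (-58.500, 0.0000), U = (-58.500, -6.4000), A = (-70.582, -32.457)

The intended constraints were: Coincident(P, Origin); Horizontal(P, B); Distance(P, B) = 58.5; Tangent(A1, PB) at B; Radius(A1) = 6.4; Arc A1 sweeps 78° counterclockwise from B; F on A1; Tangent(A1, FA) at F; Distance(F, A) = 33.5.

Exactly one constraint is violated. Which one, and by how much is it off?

Distance(F, A) = 33.5 — off by 5.50.

P = (0.00, 0.00) ✓; P.y = 0.00, B.y = 0.00 ✓; |PB| = 58.50 ✓; ∠(UB, BP) = 90.00° ✓; |UB| = 6.400 ✓; bearing(U→F) − bearing(U→B) = 78.00° ✓; |UF| = 6.400 ✓; ∠(UF, FA) = 90.00° ✓; |FA| = 28.00 ✗.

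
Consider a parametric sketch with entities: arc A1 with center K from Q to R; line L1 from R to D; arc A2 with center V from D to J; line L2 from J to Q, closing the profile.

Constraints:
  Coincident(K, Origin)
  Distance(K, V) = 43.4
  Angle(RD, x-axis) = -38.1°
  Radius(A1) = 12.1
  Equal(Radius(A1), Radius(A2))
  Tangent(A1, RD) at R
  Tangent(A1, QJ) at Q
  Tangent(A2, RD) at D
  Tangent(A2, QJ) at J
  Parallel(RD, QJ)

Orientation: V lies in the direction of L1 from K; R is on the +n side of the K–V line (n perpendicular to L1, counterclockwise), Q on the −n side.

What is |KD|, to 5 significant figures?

45.055

Tangency of A1 to both parallel lines with radius 12.1 puts R and Q at K ± 12.1·n: R = (7.4661, 9.5219), Q = (-7.4661, -9.5219). Equal radii place D and J the same way about V: D = V + 12.1·n = (41.619, -17.257), J = V − 12.1·n = (26.687, -36.301). Then |KD| = |D − K| = 45.055.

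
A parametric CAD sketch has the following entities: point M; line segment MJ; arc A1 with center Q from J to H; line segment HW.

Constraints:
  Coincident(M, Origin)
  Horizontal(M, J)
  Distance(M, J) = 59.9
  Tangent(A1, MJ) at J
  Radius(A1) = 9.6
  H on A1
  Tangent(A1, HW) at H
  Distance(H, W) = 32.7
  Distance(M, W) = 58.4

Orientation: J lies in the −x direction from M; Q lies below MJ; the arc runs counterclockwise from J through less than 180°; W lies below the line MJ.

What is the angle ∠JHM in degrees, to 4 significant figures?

53.97°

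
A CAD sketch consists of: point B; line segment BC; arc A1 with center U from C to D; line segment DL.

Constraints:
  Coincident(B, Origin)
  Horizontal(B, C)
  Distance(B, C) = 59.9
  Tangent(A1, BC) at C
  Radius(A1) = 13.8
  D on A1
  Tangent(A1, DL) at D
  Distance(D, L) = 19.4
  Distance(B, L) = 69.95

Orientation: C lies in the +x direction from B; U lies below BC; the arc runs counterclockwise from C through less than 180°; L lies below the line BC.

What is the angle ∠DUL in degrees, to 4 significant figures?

54.57°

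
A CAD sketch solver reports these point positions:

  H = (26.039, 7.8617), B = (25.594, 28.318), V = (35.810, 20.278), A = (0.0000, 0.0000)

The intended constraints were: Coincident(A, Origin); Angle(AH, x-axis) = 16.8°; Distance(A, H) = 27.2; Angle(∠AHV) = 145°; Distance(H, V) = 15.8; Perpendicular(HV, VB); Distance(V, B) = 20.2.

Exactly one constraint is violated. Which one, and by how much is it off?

Distance(V, B) = 20.2 — off by 7.20.

A = (0.00, 0.00) ✓; AH at 16.80° ✓; |AH| = 27.20 ✓; ∠AHV = 145.0° ✓; |HV| = 15.80 ✓; ∠(HV, VB) = 90.00° ✓; |VB| = 13.00 ✗.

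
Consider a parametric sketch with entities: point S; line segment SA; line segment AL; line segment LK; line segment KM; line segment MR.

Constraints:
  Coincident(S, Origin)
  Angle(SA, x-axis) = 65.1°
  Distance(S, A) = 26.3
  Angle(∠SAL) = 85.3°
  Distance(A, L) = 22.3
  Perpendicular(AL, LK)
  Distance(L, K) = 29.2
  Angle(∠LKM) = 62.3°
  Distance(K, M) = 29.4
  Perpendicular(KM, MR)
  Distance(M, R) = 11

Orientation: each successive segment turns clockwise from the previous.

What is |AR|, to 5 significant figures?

5.9570

S is at the origin; SA runs at 65.1° with length 26.3, so A = (11.073, 23.855). ∠SAL = 85.3° gives AL at -29.600° from the x-axis; with |AL| = 22.3, L = (30.463, 12.840). AL ⟂ LK, so LK runs at -119.60°; with |LK| = 29.2, K = (16.040, -12.549). ∠LKM = 62.3° gives KM at 122.70° from the x-axis; with |KM| = 29.4, M = (0.15681, 12.192). The perpendicularity gives MR at right angles to KM, so MR runs at 32.700°; with |MR| = 11.0, R = (9.4134, 18.134). Then |AR| = |R − A| = 5.9570.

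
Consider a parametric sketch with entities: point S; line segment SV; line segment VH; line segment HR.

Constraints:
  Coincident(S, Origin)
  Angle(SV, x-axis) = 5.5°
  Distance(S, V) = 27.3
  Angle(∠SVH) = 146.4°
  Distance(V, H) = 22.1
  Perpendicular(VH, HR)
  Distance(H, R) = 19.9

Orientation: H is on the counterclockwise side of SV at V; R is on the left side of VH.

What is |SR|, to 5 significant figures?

45.094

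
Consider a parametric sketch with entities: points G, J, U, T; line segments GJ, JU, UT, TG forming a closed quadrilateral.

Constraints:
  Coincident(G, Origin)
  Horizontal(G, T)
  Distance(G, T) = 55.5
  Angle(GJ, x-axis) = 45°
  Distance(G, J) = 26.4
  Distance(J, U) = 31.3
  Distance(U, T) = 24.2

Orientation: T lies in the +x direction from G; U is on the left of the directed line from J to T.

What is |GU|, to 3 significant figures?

54.9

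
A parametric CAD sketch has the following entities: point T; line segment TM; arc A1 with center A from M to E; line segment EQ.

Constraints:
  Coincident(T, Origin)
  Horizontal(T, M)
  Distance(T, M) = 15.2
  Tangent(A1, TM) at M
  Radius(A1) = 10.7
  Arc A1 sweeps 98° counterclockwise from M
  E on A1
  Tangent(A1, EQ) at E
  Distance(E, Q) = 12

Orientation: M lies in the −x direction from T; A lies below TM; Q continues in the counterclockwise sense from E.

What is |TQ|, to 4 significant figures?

34.08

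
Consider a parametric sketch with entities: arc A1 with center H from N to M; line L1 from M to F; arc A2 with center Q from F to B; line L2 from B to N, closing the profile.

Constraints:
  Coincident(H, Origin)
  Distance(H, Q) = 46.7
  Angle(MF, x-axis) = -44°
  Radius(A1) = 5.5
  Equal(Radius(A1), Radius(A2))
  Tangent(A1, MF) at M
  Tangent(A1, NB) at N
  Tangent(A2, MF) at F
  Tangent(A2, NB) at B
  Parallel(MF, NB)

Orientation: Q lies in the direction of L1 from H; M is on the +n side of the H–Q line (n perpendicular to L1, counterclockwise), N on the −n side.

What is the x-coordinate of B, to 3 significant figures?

29.8

The slot axis is L1's direction at -44.0°, so u = (cos -44.0°, sin -44.0°) = (0.719, -0.695) and n = (−sin -44.0°, cos -44.0°) = (0.695, 0.719). H is at the origin and Q lies 46.7 along u from H, so Q = 46.7·u = (33.6, -32.4). Tangency of A1 to both parallel lines with radius 5.5 puts M and N at H ± 5.5·n: M = (3.82, 3.96), N = (-3.82, -3.96). Equal radii place F and B the same way about Q: F = Q + 5.5·n = (37.4, -28.5), B = Q − 5.5·n = (29.8, -36.4). So B.x = 29.8.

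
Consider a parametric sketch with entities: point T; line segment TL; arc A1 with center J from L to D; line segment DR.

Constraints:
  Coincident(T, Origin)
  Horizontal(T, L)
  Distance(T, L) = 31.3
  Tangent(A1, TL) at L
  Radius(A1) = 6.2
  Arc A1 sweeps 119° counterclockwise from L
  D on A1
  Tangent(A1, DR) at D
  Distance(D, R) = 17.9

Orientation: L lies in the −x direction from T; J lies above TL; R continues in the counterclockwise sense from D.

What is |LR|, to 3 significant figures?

25.1

T is at the origin; T and L share the same y with |TL| = 31.3 and L on the −x side, so L = (-31.3, 0.00). Tangency of A1 to TL means the radius JL is perpendicular to TL, so J = L + (0, 6.2) = (-31.3, 6.20). On A1, L sits at bearing -90° from J; a 119° counterclockwise sweep puts D at bearing 29°, so D = J + 6.2·(cos 29°, sin 29°) = (-25.9, 9.21). The tangent condition forces JD to be normal to DR, so DR runs along (−sin 29°, cos 29°); with |DR| = 17.9, R = (-34.6, 24.9). Then |LR| = |R − L| = 25.1.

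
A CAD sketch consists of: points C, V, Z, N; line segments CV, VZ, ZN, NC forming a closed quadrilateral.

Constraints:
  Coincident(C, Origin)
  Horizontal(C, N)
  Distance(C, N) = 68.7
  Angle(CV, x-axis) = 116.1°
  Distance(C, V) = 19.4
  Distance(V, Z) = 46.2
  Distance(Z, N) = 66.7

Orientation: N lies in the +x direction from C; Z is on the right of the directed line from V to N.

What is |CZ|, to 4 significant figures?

26.99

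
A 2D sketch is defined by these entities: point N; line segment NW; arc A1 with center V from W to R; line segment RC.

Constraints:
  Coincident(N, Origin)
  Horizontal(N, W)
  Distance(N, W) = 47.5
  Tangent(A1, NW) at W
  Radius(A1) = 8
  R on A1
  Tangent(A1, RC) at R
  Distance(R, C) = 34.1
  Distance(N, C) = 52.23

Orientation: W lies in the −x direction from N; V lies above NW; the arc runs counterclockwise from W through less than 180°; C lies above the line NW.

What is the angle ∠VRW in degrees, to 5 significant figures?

50.203°

N is at the origin; N and W share the same y with |NW| = 47.5 and W on the −x side, so W = (-47.500, 0.0000). Since A1 is tangent to NW there, VW ⟂ NW, so V = W + (0, 8) = (-47.500, 8.0000). Since VR ⟂ RC (tangency), |VC| = √(8.0² + 34.1²) = 35.026 regardless of where R sits on A1. So C lies on both circle(N, 52.23) and circle(V, 35.026); the above-NW intersection is C = (-33.473, 40.094). R is the foot of the tangent from C: R = (-39.632, 6.5551).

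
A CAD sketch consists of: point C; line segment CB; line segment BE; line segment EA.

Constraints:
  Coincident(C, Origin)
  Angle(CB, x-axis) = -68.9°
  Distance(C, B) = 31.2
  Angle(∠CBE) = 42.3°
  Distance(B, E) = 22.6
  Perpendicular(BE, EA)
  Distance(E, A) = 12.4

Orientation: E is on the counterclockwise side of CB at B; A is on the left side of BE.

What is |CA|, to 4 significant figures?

8.611

C is at the origin; CB runs at -68.9° with length 31.2, so B = 31.2·(cos -68.9°, sin -68.9°) = (11.23, -29.11). ∠CBE = 42.3°, so BE runs at -68.9° + (180° − 42.3°) = 68.80° from the x-axis; with |BE| = 22.6, E = B + 22.6·(cos 68.80°, sin 68.80°) = (19.40, -8.038). The perpendicularity gives EA at right angles to BE; with |EA| = 12.4 on the left of BE, A = E + 12.4·(-0.9323, 0.3616) = (7.844, -3.553). Then |CA| = |A − C| = 8.611.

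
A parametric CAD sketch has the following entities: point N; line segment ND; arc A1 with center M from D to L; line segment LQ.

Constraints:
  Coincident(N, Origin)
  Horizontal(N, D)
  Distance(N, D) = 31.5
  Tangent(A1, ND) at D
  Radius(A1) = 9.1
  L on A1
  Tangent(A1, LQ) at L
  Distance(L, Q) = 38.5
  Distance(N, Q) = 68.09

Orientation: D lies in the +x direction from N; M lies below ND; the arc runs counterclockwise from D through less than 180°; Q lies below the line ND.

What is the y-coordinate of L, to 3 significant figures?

-15.8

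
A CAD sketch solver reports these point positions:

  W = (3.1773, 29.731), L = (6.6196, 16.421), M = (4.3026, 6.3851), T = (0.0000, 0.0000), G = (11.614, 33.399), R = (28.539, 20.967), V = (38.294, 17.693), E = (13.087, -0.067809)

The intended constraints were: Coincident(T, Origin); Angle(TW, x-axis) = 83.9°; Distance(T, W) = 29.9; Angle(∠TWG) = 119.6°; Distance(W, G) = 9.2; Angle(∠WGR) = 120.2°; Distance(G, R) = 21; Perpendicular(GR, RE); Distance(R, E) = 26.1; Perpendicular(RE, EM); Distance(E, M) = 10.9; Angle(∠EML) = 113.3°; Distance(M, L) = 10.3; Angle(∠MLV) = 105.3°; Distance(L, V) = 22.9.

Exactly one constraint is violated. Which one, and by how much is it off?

Distance(L, V) = 22.9 — off by 8.80.

T = (0.00, 0.00) ✓; TW at 83.90° ✓; |TW| = 29.90 ✓; ∠TWG = 119.6° ✓; |WG| = 9.200 ✓; ∠WGR = 120.2° ✓; |GR| = 21.00 ✓; ∠(GR, RE) = 90.00° ✓; |RE| = 26.10 ✓; ∠(RE, EM) = 90.00° ✓; |EM| = 10.90 ✓; ∠EML = 113.3° ✓; |ML| = 10.30 ✓; ∠MLV = 105.3° ✓; |LV| = 31.70 ✗.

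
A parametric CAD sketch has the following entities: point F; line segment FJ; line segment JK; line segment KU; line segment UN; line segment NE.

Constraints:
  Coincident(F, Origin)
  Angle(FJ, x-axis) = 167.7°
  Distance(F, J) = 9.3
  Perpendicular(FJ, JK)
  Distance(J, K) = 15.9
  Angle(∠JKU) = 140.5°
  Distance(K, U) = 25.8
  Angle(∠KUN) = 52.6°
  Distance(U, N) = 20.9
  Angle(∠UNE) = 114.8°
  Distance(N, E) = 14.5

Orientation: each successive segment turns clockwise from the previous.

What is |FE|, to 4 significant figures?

6.557

∠KUN = 52.6° gives UN at -89.20° from the x-axis; with |UN| = 20.9, N = (14.87, 12.57). ∠UNE = 114.8° gives NE at -154.4° from the x-axis; with |NE| = 14.5, E = (1.791, 6.308). Then |FE| = |E − F| = 6.557.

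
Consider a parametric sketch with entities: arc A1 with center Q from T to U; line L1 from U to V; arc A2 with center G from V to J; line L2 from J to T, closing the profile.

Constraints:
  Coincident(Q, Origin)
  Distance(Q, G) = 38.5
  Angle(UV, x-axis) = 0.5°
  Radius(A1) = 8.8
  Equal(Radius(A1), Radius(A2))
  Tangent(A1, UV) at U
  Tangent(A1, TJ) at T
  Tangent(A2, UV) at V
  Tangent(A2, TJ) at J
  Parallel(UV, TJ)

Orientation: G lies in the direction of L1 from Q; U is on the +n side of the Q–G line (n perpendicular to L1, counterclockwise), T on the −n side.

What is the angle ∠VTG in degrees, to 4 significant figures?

11.69°

The slot axis is L1's direction at 0.5°, so u = (cos 0.5°, sin 0.5°) = (1.000, 0.008727) and n = (−sin 0.5°, cos 0.5°) = (-0.008727, 1.000). Q is at the origin and G lies 38.5 along u from Q, so G = 38.5·u = (38.50, 0.3360). Tangency of A1 to both parallel lines with radius 8.8 puts U and T at Q ± 8.8·n: U = (-0.07679, 8.800), T = (0.07679, -8.800). Equal radii place V and J the same way about G: V = G + 8.8·n = (38.42, 9.136), J = G − 8.8·n = (38.58, -8.464). Then cos ∠VTG = TV·TG / (|TV||TG|), giving 11.69°.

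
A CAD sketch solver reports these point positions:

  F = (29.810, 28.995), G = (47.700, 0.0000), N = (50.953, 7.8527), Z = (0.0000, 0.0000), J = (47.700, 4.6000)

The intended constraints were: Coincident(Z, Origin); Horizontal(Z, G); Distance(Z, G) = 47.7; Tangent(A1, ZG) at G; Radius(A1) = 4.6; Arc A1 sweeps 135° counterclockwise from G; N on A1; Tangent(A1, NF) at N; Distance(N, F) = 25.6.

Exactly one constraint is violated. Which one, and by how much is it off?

Distance(N, F) = 25.6 — off by 4.30.

Z = (0.00, 0.00) ✓; Z.y = 0.00, G.y = 0.00 ✓; |ZG| = 47.70 ✓; ∠(JG, GZ) = 90.00° ✓; |JG| = 4.600 ✓; bearing(J→N) − bearing(J→G) = 135.0° ✓; |JN| = 4.600 ✓; ∠(JN, NF) = 90.00° ✓; |NF| = 29.90 ✗.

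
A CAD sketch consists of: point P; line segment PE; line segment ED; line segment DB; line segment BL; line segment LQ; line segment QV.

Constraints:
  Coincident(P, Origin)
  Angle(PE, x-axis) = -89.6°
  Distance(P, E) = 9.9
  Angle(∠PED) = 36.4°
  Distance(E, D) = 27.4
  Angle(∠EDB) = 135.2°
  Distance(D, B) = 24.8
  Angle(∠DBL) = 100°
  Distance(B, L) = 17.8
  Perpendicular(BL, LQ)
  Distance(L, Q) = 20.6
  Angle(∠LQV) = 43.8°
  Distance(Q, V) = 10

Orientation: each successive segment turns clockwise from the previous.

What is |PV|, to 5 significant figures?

23.655

BL is perpendicular to LQ, so LQ runs at -88.000°; with |LQ| = 20.6, Q = (5.6154, 16.633). ∠LQV = 43.8° gives QV at 135.80° from the x-axis; with |QV| = 10.0, V = (-1.5537, 23.604). Then |PV| = |V − P| = 23.655.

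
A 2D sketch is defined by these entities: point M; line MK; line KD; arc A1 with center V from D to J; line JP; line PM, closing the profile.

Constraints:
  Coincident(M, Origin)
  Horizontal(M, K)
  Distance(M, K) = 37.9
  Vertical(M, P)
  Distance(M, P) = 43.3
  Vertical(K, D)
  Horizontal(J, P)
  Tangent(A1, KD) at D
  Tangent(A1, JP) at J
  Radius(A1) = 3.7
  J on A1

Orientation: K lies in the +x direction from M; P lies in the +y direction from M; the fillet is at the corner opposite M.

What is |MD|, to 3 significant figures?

54.8

M is at the origin; MK is horizontal with |MK| = 37.9 and K on the +x side, so K = (37.9, 0.00). MP is vertical with |MP| = 43.3 and P on the +y side, so P = (0.00, 43.3). The virtual corner opposite M is at (37.9, 43.3). Tangency of A1 to KD means the radius VD is perpendicular to KD and since A1 is tangent to JP there, VJ ⟂ JP, with radius 3.7, so the center V sits 3.7 in from both sides at V = (34.2, 39.6). That places the tangent points at D = (37.9, 39.6) on KD and J = (34.2, 43.3) on JP. Then |MD| = |D − M| = 54.8.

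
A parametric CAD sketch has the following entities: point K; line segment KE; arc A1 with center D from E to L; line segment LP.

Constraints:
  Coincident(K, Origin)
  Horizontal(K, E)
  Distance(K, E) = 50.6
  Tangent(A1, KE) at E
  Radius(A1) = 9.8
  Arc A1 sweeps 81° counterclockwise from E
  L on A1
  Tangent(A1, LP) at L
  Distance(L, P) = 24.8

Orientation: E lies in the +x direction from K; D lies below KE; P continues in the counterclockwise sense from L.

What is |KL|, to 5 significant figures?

41.747

K is at the origin; KE is horizontal with |KE| = 50.6 and E on the +x side, so E = (50.600, 0.0000). Tangency of A1 to KE means the radius DE is perpendicular to KE, so D = E + (0, -9.8) = (50.600, -9.8000). On A1, E sits at bearing 90° from D; an 81° counterclockwise sweep puts L at bearing 171°, so L = D + 9.8·(cos 171°, sin 171°) = (40.921, -8.2669). Then |KL| = |L − K| = 41.747.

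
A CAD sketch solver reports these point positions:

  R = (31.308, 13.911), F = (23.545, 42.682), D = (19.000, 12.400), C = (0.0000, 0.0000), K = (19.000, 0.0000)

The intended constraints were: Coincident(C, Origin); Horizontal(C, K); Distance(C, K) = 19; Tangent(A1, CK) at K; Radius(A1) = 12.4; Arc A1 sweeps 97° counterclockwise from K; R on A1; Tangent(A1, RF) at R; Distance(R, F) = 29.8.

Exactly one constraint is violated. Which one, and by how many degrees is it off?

Tangent(A1, RF) at R — off by 8.10°.

C = (0.00, 0.00) ✓; C.y = 0.00, K.y = 0.00 ✓; |CK| = 19.00 ✓; ∠(DK, KC) = 90.00° ✓; |DK| = 12.40 ✓; bearing(D→R) − bearing(D→K) = 97.00° ✓; |DR| = 12.40 ✓; ∠(DR, RF) = 81.90° ✗; |RF| = 29.80 ✓.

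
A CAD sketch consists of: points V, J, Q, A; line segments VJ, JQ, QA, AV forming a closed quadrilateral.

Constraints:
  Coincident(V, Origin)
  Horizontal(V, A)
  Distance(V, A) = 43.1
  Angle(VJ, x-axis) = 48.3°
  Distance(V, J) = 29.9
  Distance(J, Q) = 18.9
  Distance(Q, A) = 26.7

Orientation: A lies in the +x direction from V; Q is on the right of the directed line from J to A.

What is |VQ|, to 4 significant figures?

17.06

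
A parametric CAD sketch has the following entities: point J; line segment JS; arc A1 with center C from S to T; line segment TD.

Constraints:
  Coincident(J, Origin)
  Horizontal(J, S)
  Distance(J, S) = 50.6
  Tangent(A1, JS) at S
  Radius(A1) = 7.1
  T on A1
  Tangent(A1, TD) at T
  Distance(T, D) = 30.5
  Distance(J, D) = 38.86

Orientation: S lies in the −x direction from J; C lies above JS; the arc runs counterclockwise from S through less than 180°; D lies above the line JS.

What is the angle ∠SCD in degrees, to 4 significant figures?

131.4°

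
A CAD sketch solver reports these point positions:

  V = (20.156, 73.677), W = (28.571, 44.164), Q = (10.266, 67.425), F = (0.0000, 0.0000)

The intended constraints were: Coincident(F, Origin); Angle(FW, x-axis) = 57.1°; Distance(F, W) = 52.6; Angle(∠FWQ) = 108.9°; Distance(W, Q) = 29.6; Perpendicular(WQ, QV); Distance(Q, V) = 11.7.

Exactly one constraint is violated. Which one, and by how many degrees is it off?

Perpendicular(WQ, QV) — off by 5.90°.

F = (0.00, 0.00) ✓; FW at 57.10° ✓; |FW| = 52.60 ✓; ∠FWQ = 108.9° ✓; |WQ| = 29.60 ✓; ∠(WQ, QV) = 95.90° ✗; |QV| = 11.70 ✓.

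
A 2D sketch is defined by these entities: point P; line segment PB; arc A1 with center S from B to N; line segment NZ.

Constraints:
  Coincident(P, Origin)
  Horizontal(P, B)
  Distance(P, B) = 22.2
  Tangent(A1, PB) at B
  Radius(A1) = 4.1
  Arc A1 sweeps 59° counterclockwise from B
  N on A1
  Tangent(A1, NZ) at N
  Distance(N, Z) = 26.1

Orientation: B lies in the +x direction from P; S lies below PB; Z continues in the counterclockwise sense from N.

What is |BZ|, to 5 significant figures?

29.681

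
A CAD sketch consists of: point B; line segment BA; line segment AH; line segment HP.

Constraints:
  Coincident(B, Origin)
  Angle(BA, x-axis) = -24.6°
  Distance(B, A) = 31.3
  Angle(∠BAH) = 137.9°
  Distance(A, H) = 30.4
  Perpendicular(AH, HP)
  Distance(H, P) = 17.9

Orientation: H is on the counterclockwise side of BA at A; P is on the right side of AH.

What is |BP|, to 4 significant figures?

66.24

B is at the origin; BA runs at -24.6° with length 31.3, so A = 31.3·(cos -24.6°, sin -24.6°) = (28.46, -13.03). ∠BAH = 137.9°, so AH runs at -24.6° + (180° − 137.9°) = 17.50° from the x-axis; with |AH| = 30.4, H = A + 30.4·(cos 17.50°, sin 17.50°) = (57.45, -3.888). The perpendicularity gives HP at right angles to AH; with |HP| = 17.9 on the right of AH, P = H + 17.9·(0.3007, -0.9537) = (62.83, -20.96). Then |BP| = |P − B| = 66.24.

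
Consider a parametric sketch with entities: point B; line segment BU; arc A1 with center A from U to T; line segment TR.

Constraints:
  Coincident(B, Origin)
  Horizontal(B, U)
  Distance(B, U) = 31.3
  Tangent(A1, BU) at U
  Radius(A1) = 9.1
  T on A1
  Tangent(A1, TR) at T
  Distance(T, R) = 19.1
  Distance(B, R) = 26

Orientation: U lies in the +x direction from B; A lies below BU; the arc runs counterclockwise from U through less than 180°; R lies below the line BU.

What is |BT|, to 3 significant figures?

23.8

Checks: ∠(AU, UB) = 90.00° ✓; |AU| = 9.100 ✓; |AT| = 9.100 ✓; ∠(AT, TR) = 90.00° ✓; |TR| = 19.10 ✓; |BR| = 26.00 ✓.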